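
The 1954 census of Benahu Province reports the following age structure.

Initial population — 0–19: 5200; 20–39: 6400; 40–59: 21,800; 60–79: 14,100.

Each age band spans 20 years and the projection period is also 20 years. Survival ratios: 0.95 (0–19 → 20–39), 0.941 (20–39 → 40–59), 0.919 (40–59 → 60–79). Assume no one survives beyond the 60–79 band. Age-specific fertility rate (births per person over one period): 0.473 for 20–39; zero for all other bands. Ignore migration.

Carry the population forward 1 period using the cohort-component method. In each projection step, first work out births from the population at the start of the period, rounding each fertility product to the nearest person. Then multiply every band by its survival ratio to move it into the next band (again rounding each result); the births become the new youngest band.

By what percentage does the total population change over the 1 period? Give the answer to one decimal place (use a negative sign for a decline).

Period 1:
Births: 6400 * 0.473 = 3027
20–39: 5200 * 0.95 = 4940
40–59: 6400 * 0.941 = 6022
60–79: 21800 * 0.919 = 20034
Giving 3027 / 4940 / 6022 / 20034.
Total: 47500 → 34023; change = -13477; percentage change = -28.4%

-28.4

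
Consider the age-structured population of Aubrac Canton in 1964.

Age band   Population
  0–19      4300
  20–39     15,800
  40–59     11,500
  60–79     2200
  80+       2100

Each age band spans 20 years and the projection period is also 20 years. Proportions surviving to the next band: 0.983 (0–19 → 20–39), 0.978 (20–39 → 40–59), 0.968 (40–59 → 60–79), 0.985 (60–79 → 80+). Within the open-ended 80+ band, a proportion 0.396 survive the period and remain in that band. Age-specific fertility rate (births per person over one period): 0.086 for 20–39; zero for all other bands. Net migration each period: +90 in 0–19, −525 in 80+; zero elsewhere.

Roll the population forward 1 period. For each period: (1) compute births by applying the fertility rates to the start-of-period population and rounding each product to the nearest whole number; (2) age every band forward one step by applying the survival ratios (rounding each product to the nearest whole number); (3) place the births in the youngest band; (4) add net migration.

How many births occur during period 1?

Numbering the groups 1..5 from youngest to oldest:
Period 1.
Births: 15800 × 0.086 = 1359
Group 2: 4300 × 0.983 = 4227
Group 3: 15800 × 0.978 = 15452
Group 4: 11500 × 0.968 = 11132
Group 5: 2200 × 0.985 + 2100 × 0.396 = 2167 + 832 = 2999
Net migration: Group 1 + 90 → 1449; Group 5 − 525 → 2474
End of period: [1449, 4227, 15452, 11132, 2474]

1359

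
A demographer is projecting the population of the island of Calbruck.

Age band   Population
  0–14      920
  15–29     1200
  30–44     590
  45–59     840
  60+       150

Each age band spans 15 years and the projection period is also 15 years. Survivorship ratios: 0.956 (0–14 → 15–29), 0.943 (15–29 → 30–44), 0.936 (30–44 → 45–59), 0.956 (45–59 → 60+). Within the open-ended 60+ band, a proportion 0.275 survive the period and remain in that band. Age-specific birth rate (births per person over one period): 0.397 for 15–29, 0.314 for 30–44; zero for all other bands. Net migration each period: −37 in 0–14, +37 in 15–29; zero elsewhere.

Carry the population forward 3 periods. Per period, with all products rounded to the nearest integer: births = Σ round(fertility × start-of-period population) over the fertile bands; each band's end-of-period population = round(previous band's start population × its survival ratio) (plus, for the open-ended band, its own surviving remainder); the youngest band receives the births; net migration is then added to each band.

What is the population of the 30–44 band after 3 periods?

(Bands numbered youngest = 1 to oldest = 5.)
— Period 1 —
Births: 1200 * 0.397 = 476  |  590 * 0.314 = 185 → 661
Band 2: 920 * 0.956 = 880
Band 3: 1200 * 0.943 = 1132
Band 4: 590 * 0.936 = 552
Band 5: 840 * 0.956 + 150 * 0.275 = 803 + 41 = 844
Net migration: Band 1 − 37 → 624; Band 2 + 37 → 917
End of period: [624, 917, 1132, 552, 844]
— Period 2 —
Births: 917 * 0.397 = 364  |  1132 * 0.314 = 355 → 719
Band 2: 624 * 0.956 = 597
Band 3: 917 * 0.943 = 865
Band 4: 1132 * 0.936 = 1060
Band 5: 552 * 0.956 + 844 * 0.275 = 528 + 232 = 760
Net migration: Band 1 − 37 → 682; Band 2 + 37 → 634
End of period: [682, 634, 865, 1060, 760]
— Period 3 —
Births: 634 * 0.397 = 252  |  865 * 0.314 = 272 → 524
Band 2: 682 * 0.956 = 652
Band 3: 634 * 0.943 = 598
Band 4: 865 * 0.936 = 810
Band 5: 1060 * 0.956 + 760 * 0.275 = 1013 + 209 = 1222
Net migration: Band 1 − 37 → 487; Band 2 + 37 → 689
End of period: [487, 689, 598, 810, 1222]

598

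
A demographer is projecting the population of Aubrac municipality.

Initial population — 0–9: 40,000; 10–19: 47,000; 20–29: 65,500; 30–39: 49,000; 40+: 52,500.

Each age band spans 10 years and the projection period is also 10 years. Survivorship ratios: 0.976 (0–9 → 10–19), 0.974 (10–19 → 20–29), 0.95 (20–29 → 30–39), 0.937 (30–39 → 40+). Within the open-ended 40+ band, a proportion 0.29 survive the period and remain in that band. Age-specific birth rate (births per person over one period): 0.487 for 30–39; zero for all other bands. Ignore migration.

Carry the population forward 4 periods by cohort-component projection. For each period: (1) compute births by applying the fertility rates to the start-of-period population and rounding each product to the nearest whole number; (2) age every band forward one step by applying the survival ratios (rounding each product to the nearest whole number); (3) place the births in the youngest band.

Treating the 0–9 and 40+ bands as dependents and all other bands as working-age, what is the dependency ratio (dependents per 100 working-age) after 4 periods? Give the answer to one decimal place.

(Groups numbered youngest = 1 to oldest = 5.)
Period 1:
Births: 49000 × 0.487 = 23863
Group 2: 40000 × 0.976 = 39040
Group 3: 47000 × 0.974 = 45778
Group 4: 65500 × 0.95 = 62225
Group 5: 49000 × 0.937 + 52500 × 0.29 = 45913 + 15225 = 61138
Population now: 0–9=23863, 10–19=39040, 20–29=45778, 30–39=62225, 40+=61138
Period 2:
Births: 62225 × 0.487 = 30304
Group 2: 23863 × 0.976 = 23290
Group 3: 39040 × 0.974 = 38025
Group 4: 45778 × 0.95 = 43489
Group 5: 62225 × 0.937 + 61138 × 0.29 = 58305 + 17730 = 76035
Population now: 0–9=30304, 10–19=23290, 20–29=38025, 30–39=43489, 40+=76035
Period 3:
Births: 43489 × 0.487 = 21179
Group 2: 30304 × 0.976 = 29577
Group 3: 23290 × 0.974 = 22684
Group 4: 38025 × 0.95 = 36124
Group 5: 43489 × 0.937 + 76035 × 0.29 = 40749 + 22050 = 62799
Population now: 0–9=21179, 10–19=29577, 20–29=22684, 30–39=36124, 40+=62799
Period 4:
Births: 36124 × 0.487 = 17592
Group 2: 21179 × 0.976 = 20671
Group 3: 29577 × 0.974 = 28808
Group 4: 22684 × 0.95 = 21550
Group 5: 36124 × 0.937 + 62799 × 0.29 = 33848 + 18212 = 52060
Population now: 0–9=17592, 10–19=20671, 20–29=28808, 30–39=21550, 40+=52060
Dependents (band 0–9 + band 40+) = 17592 + 52060 = 69652; working-age = 71029; ratio = 69652/71029 × 100 = 98.1

98.1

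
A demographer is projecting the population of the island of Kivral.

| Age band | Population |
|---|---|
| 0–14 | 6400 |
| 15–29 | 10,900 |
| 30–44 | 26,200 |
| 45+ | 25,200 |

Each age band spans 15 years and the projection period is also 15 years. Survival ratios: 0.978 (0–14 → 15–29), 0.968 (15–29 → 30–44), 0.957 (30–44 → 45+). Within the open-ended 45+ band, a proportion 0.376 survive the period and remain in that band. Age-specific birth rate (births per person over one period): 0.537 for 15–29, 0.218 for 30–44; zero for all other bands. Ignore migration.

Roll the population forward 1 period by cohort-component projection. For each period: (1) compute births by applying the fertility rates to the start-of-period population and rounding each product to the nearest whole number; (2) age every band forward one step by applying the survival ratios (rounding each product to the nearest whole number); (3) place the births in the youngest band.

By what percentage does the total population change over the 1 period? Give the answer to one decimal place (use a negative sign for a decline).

Call the bands 1 to 4, youngest first.
After projecting period 1:
Births: 10900 × 0.537 = 5853  |  26200 × 0.218 = 5712 ⇒ total 11565
Band 2: 6400 × 0.978 = 6259
Band 3: 10900 × 0.968 = 10551
Band 4: 26200 × 0.957 + 25200 × 0.376 = 25073 + 9475 = 34548
Population now: 0–14=11565, 15–29=6259, 30–44=10551, 45+=34548
Total: 68700 → 62923; change = -5777; percentage change = -8.4%

-8.4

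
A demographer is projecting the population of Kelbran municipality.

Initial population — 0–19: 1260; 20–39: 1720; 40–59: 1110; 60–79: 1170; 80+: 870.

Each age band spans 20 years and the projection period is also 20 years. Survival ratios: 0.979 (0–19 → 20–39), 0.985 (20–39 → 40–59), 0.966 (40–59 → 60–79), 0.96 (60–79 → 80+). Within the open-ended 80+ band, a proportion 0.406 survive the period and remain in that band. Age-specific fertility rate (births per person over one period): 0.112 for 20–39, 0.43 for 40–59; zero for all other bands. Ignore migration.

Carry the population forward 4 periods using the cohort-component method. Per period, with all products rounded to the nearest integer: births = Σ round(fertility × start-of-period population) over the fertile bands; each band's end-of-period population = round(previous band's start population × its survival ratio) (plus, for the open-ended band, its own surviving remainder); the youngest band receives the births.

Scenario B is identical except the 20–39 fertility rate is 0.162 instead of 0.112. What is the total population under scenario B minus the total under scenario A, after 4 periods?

273

Let band 1 be 0–19 through band 5 = 80+.
[period 1]
Births: 1720 * 0.112 = 193 ; 1110 * 0.43 = 477 ⇒ total 670
Band 2: 1260 * 0.979 = 1234
Band 3: 1720 * 0.985 = 1694
Band 4: 1110 * 0.966 = 1072
Band 5: 1170 * 0.96 + 870 * 0.406 = 1123 + 353 = 1476
End of period: [670, 1234, 1694, 1072, 1476]
[period 2]
Births: 1234 * 0.112 = 138 ; 1694 * 0.43 = 728 ⇒ total 866
Band 2: 670 * 0.979 = 656
Band 3: 1234 * 0.985 = 1215
Band 4: 1694 * 0.966 = 1636
Band 5: 1072 * 0.96 + 1476 * 0.406 = 1029 + 599 = 1628
End of period: [866, 656, 1215, 1636, 1628]
[period 3]
Births: 656 * 0.112 = 73 ; 1215 * 0.43 = 522 ⇒ total 595
Band 2: 866 * 0.979 = 848
Band 3: 656 * 0.985 = 646
Band 4: 1215 * 0.966 = 1174
Band 5: 1636 * 0.96 + 1628 * 0.406 = 1571 + 661 = 2232
End of period: [595, 848, 646, 1174, 2232]
[period 4]
Births: 848 * 0.112 = 95 ; 646 * 0.43 = 278 ⇒ total 373
Band 2: 595 * 0.979 = 583
Band 3: 848 * 0.985 = 835
Band 4: 646 * 0.966 = 624
Band 5: 1174 * 0.96 + 2232 * 0.406 = 1127 + 906 = 2033
End of period: [373, 583, 835, 624, 2033]
Scenario A total after 4 periods: 4448
Scenario B projection —
[period 1]
Births: 1720 * 0.162 = 279 ; 1110 * 0.43 = 477 ⇒ total 756
Band 2: 1260 * 0.979 = 1234
Band 3: 1720 * 0.985 = 1694
Band 4: 1110 * 0.966 = 1072
Band 5: 1170 * 0.96 + 870 * 0.406 = 1123 + 353 = 1476
End of period: [756, 1234, 1694, 1072, 1476]
[period 2]
Births: 1234 * 0.162 = 200 ; 1694 * 0.43 = 728 ⇒ total 928
Band 2: 756 * 0.979 = 740
Band 3: 1234 * 0.985 = 1215
Band 4: 1694 * 0.966 = 1636
Band 5: 1072 * 0.96 + 1476 * 0.406 = 1029 + 599 = 1628
End of period: [928, 740, 1215, 1636, 1628]
[period 3]
Births: 740 * 0.162 = 120 ; 1215 * 0.43 = 522 ⇒ total 642
Band 2: 928 * 0.979 = 909
Band 3: 740 * 0.985 = 729
Band 4: 1215 * 0.966 = 1174
Band 5: 1636 * 0.96 + 1628 * 0.406 = 1571 + 661 = 2232
End of period: [642, 909, 729, 1174, 2232]
[period 4]
Births: 909 * 0.162 = 147 ; 729 * 0.43 = 313 ⇒ total 460
Band 2: 642 * 0.979 = 629
Band 3: 909 * 0.985 = 895
Band 4: 729 * 0.966 = 704
Band 5: 1174 * 0.96 + 2232 * 0.406 = 1127 + 906 = 2033
End of period: [460, 629, 895, 704, 2033]
Scenario B total after 4 periods: 4721
Difference B − A = 4721 − 4448 = 273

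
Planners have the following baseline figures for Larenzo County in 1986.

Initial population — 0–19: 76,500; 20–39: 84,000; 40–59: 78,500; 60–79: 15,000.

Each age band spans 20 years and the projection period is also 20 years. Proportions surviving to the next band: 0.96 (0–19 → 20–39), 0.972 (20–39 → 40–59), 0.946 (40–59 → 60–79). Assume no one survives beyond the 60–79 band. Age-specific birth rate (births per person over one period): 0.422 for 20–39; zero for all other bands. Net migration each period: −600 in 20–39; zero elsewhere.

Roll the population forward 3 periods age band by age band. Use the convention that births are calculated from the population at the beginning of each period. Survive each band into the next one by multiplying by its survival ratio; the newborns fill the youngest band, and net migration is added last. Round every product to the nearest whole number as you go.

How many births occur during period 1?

Period 1:
Births: 84000 * 0.422 = 35448
20–39: 76500 * 0.96 = 73440
40–59: 84000 * 0.972 = 81648
60–79: 78500 * 0.946 = 74261
Net migration: 20–39 − 600 → 72840
Giving 35448 / 72840 / 81648 / 74261.

35448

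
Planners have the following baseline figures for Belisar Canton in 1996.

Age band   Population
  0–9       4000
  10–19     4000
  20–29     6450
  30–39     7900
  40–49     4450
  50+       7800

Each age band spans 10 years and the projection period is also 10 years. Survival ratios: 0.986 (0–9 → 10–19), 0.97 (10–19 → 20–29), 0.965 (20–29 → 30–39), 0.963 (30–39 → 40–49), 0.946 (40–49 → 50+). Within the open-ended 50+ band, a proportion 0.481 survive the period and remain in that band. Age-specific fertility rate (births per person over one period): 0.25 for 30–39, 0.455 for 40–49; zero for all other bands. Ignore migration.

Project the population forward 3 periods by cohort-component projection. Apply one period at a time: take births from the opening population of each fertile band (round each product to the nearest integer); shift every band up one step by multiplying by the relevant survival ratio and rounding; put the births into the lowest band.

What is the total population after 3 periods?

Period 1:
Births: 7900 * 0.25 = 1975  |  4450 * 0.455 = 2025 ⇒ total 4000
10–19: 4000 * 0.986 = 3944
20–29: 4000 * 0.97 = 3880
30–39: 6450 * 0.965 = 6224
40–49: 7900 * 0.963 = 7608
50+: 4450 * 0.946 + 7800 * 0.481 = 4210 + 3752 = 7962
→ [4000, 3944, 3880, 6224, 7608, 7962]
Period 2:
Births: 6224 * 0.25 = 1556  |  7608 * 0.455 = 3462 ⇒ total 5018
10–19: 4000 * 0.986 = 3944
20–29: 3944 * 0.97 = 3826
30–39: 3880 * 0.965 = 3744
40–49: 6224 * 0.963 = 5994
50+: 7608 * 0.946 + 7962 * 0.481 = 7197 + 3830 = 11027
→ [5018, 3944, 3826, 3744, 5994, 11027]
Period 3:
Births: 3744 * 0.25 = 936  |  5994 * 0.455 = 2727 ⇒ total 3663
10–19: 5018 * 0.986 = 4948
20–29: 3944 * 0.97 = 3826
30–39: 3826 * 0.965 = 3692
40–49: 3744 * 0.963 = 3605
50+: 5994 * 0.946 + 11027 * 0.481 = 5670 + 5304 = 10974
→ [3663, 4948, 3826, 3692, 3605, 10974]
Total after period 3: 3663 + 4948 + 3826 + 3692 + 3605 + 10974 = 30708

30708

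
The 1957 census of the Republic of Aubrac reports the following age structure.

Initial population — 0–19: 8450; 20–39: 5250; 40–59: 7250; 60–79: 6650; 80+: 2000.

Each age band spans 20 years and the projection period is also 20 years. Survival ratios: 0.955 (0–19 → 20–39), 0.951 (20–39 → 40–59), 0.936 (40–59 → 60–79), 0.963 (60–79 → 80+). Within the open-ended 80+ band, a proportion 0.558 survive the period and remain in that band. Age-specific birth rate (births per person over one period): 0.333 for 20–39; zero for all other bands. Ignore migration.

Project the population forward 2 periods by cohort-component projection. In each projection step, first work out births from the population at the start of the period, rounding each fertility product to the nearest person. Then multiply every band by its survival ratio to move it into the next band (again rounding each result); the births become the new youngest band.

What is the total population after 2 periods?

Numbering the groups 1..5 from youngest to oldest:
After projecting period 1:
Births: 5250 * 0.333 = 1748
Group 2: 8450 * 0.955 = 8070
Group 3: 5250 * 0.951 = 4993
Group 4: 7250 * 0.936 = 6786
Group 5: 6650 * 0.963 + 2000 * 0.558 = 6404 + 1116 = 7520
End of period: [1748, 8070, 4993, 6786, 7520]
After projecting period 2:
Births: 8070 * 0.333 = 2687
Group 2: 1748 * 0.955 = 1669
Group 3: 8070 * 0.951 = 7675
Group 4: 4993 * 0.936 = 4673
Group 5: 6786 * 0.963 + 7520 * 0.558 = 6535 + 4196 = 10731
End of period: [2687, 1669, 7675, 4673, 10731]
Total after period 2: 2687 + 1669 + 7675 + 4673 + 10731 = 27435

27435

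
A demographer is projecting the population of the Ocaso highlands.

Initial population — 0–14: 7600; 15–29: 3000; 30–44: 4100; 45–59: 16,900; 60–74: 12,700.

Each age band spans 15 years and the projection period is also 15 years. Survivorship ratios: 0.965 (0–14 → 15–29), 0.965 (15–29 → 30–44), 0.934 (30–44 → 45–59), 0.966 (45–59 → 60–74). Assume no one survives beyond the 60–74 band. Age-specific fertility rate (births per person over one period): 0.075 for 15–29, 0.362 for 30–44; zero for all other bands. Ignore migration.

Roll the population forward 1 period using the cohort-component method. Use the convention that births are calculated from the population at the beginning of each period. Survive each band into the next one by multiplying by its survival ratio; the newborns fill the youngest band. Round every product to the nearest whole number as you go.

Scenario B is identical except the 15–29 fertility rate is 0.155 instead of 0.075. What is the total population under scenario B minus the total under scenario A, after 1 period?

— Period 1 —
Births: 3000 × 0.075 = 225 ; 4100 × 0.362 = 1484 → 1709
15–29: 7600 × 0.965 = 7334
30–44: 3000 × 0.965 = 2895
45–59: 4100 × 0.934 = 3829
60–74: 16900 × 0.966 = 16325
Population now: 0–14=1709, 15–29=7334, 30–44=2895, 45–59=3829, 60–74=16325
Scenario A total after 1 period: 32092
Scenario B projection —
— Period 1 —
Births: 3000 × 0.155 = 465 ; 4100 × 0.362 = 1484 → 1949
15–29: 7600 × 0.965 = 7334
30–44: 3000 × 0.965 = 2895
45–59: 4100 × 0.934 = 3829
60–74: 16900 × 0.966 = 16325
Population now: 0–14=1949, 15–29=7334, 30–44=2895, 45–59=3829, 60–74=16325
Scenario B total after 1 period: 32332
Difference B − A = 32332 − 32092 = 240

240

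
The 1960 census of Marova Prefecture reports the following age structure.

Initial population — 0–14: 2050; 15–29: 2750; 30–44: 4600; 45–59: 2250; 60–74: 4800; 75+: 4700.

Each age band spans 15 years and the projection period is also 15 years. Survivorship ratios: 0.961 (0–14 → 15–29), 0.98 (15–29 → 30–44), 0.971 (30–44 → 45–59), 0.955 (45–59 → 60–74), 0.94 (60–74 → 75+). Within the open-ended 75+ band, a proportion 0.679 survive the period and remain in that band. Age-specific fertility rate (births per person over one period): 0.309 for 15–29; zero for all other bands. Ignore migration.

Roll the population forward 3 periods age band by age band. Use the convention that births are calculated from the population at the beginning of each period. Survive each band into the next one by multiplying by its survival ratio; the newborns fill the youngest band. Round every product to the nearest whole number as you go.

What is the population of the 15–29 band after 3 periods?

Numbering the bands 1..6 from youngest to oldest:
Period 1.
Births: 2750 × 0.309 = 850
Band 2: 2050 × 0.961 = 1970
Band 3: 2750 × 0.98 = 2695
Band 4: 4600 × 0.971 = 4467
Band 5: 2250 × 0.955 = 2149
Band 6: 4800 × 0.94 + 4700 × 0.679 = 4512 + 3191 = 7703
Population now: 0–14=850, 15–29=1970, 30–44=2695, 45–59=4467, 60–74=2149, 75+=7703
Period 2.
Births: 1970 × 0.309 = 609
Band 2: 850 × 0.961 = 817
Band 3: 1970 × 0.98 = 1931
Band 4: 2695 × 0.971 = 2617
Band 5: 4467 × 0.955 = 4266
Band 6: 2149 × 0.94 + 7703 × 0.679 = 2020 + 5230 = 7250
Population now: 0–14=609, 15–29=817, 30–44=1931, 45–59=2617, 60–74=4266, 75+=7250
Period 3.
Births: 817 × 0.309 = 252
Band 2: 609 × 0.961 = 585
Band 3: 817 × 0.98 = 801
Band 4: 1931 × 0.971 = 1875
Band 5: 2617 × 0.955 = 2499
Band 6: 4266 × 0.94 + 7250 × 0.679 = 4010 + 4923 = 8933
Population now: 0–14=252, 15–29=585, 30–44=801, 45–59=1875, 60–74=2499, 75+=8933

585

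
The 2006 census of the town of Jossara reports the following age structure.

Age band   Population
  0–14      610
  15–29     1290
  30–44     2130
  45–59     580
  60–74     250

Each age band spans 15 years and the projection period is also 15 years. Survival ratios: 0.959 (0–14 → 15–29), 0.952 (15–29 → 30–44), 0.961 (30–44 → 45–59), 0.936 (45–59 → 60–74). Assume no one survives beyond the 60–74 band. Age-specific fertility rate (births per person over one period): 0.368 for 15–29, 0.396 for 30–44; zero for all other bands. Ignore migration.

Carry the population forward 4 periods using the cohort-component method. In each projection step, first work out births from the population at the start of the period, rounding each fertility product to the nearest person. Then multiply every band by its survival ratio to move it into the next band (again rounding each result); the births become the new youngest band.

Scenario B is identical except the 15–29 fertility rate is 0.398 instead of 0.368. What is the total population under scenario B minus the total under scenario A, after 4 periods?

[period 1]
Births: 1290 * 0.368 = 475 ; 2130 * 0.396 = 843 → total 1318
15–29: 610 * 0.959 = 585
30–44: 1290 * 0.952 = 1228
45–59: 2130 * 0.961 = 2047
60–74: 580 * 0.936 = 543
Giving 1318 / 585 / 1228 / 2047 / 543.
[period 2]
Births: 585 * 0.368 = 215 ; 1228 * 0.396 = 486 → total 701
15–29: 1318 * 0.959 = 1264
30–44: 585 * 0.952 = 557
45–59: 1228 * 0.961 = 1180
60–74: 2047 * 0.936 = 1916
Giving 701 / 1264 / 557 / 1180 / 1916.
[period 3]
Births: 1264 * 0.368 = 465 ; 557 * 0.396 = 221 → total 686
15–29: 701 * 0.959 = 672
30–44: 1264 * 0.952 = 1203
45–59: 557 * 0.961 = 535
60–74: 1180 * 0.936 = 1104
Giving 686 / 672 / 1203 / 535 / 1104.
[period 4]
Births: 672 * 0.368 = 247 ; 1203 * 0.396 = 476 → total 723
15–29: 686 * 0.959 = 658
30–44: 672 * 0.952 = 640
45–59: 1203 * 0.961 = 1156
60–74: 535 * 0.936 = 501
Giving 723 / 658 / 640 / 1156 / 501.
Scenario A total after 4 periods: 3678
Scenario B projection —
[period 1]
Births: 1290 * 0.398 = 513 ; 2130 * 0.396 = 843 → total 1356
15–29: 610 * 0.959 = 585
30–44: 1290 * 0.952 = 1228
45–59: 2130 * 0.961 = 2047
60–74: 580 * 0.936 = 543
Giving 1356 / 585 / 1228 / 2047 / 543.
[period 2]
Births: 585 * 0.398 = 233 ; 1228 * 0.396 = 486 → total 719
15–29: 1356 * 0.959 = 1300
30–44: 585 * 0.952 = 557
45–59: 1228 * 0.961 = 1180
60–74: 2047 * 0.936 = 1916
Giving 719 / 1300 / 557 / 1180 / 1916.
[period 3]
Births: 1300 * 0.398 = 517 ; 557 * 0.396 = 221 → total 738
15–29: 719 * 0.959 = 690
30–44: 1300 * 0.952 = 1238
45–59: 557 * 0.961 = 535
60–74: 1180 * 0.936 = 1104
Giving 738 / 690 / 1238 / 535 / 1104.
[period 4]
Births: 690 * 0.398 = 275 ; 1238 * 0.396 = 490 → total 765
15–29: 738 * 0.959 = 708
30–44: 690 * 0.952 = 657
45–59: 1238 * 0.961 = 1190
60–74: 535 * 0.936 = 501
Giving 765 / 708 / 657 / 1190 / 501.
Scenario B total after 4 periods: 3821
Difference B − A = 3821 − 3678 = 143

143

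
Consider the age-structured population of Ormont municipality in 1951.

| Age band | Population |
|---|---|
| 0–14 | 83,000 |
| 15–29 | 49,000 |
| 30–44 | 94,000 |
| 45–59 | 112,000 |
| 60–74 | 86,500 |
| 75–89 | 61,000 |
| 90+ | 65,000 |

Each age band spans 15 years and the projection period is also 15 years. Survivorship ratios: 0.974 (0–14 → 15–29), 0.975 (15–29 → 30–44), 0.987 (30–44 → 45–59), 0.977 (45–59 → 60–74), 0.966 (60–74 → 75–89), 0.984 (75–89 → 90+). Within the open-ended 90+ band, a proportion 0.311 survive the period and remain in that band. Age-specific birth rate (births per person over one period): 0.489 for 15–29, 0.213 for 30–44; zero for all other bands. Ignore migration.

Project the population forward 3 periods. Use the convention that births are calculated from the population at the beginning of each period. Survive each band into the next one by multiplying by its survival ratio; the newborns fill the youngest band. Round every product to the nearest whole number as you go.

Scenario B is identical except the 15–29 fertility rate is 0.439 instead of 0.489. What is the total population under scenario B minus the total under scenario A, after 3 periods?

Call the groups 1 to 7, youngest first.
[period 1]
Births: 49000 × 0.489 = 23961  |  94000 × 0.213 = 20022 → total 43983
Group 2: 83000 × 0.974 = 80842
Group 3: 49000 × 0.975 = 47775
Group 4: 94000 × 0.987 = 92778
Group 5: 112000 × 0.977 = 109424
Group 6: 86500 × 0.966 = 83559
Group 7: 61000 × 0.984 + 65000 × 0.311 = 60024 + 20215 = 80239
Giving 43983 / 80842 / 47775 / 92778 / 109424 / 83559 / 80239.
[period 2]
Births: 80842 × 0.489 = 39532  |  47775 × 0.213 = 10176 → total 49708
Group 2: 43983 × 0.974 = 42839
Group 3: 80842 × 0.975 = 78821
Group 4: 47775 × 0.987 = 47154
Group 5: 92778 × 0.977 = 90644
Group 6: 109424 × 0.966 = 105704
Group 7: 83559 × 0.984 + 80239 × 0.311 = 82222 + 24954 = 107176
Giving 49708 / 42839 / 78821 / 47154 / 90644 / 105704 / 107176.
[period 3]
Births: 42839 × 0.489 = 20948  |  78821 × 0.213 = 16789 → total 37737
Group 2: 49708 × 0.974 = 48416
Group 3: 42839 × 0.975 = 41768
Group 4: 78821 × 0.987 = 77796
Group 5: 47154 × 0.977 = 46069
Group 6: 90644 × 0.966 = 87562
Group 7: 105704 × 0.984 + 107176 × 0.311 = 104013 + 33332 = 137345
Giving 37737 / 48416 / 41768 / 77796 / 46069 / 87562 / 137345.
Scenario A total after 3 periods: 476693
Scenario B projection —
[period 1]
Births: 49000 × 0.439 = 21511  |  94000 × 0.213 = 20022 → total 41533
Group 2: 83000 × 0.974 = 80842
Group 3: 49000 × 0.975 = 47775
Group 4: 94000 × 0.987 = 92778
Group 5: 112000 × 0.977 = 109424
Group 6: 86500 × 0.966 = 83559
Group 7: 61000 × 0.984 + 65000 × 0.311 = 60024 + 20215 = 80239
Giving 41533 / 80842 / 47775 / 92778 / 109424 / 83559 / 80239.
[period 2]
Births: 80842 × 0.439 = 35490  |  47775 × 0.213 = 10176 → total 45666
Group 2: 41533 × 0.974 = 40453
Group 3: 80842 × 0.975 = 78821
Group 4: 47775 × 0.987 = 47154
Group 5: 92778 × 0.977 = 90644
Group 6: 109424 × 0.966 = 105704
Group 7: 83559 × 0.984 + 80239 × 0.311 = 82222 + 24954 = 107176
Giving 45666 / 40453 / 78821 / 47154 / 90644 / 105704 / 107176.
[period 3]
Births: 40453 × 0.439 = 17759  |  78821 × 0.213 = 16789 → total 34548
Group 2: 45666 × 0.974 = 44479
Group 3: 40453 × 0.975 = 39442
Group 4: 78821 × 0.987 = 77796
Group 5: 47154 × 0.977 = 46069
Group 6: 90644 × 0.966 = 87562
Group 7: 105704 × 0.984 + 107176 × 0.311 = 104013 + 33332 = 137345
Giving 34548 / 44479 / 39442 / 77796 / 46069 / 87562 / 137345.
Scenario B total after 3 periods: 467241
Difference B − A = 467241 − 476693 = -9452

-9452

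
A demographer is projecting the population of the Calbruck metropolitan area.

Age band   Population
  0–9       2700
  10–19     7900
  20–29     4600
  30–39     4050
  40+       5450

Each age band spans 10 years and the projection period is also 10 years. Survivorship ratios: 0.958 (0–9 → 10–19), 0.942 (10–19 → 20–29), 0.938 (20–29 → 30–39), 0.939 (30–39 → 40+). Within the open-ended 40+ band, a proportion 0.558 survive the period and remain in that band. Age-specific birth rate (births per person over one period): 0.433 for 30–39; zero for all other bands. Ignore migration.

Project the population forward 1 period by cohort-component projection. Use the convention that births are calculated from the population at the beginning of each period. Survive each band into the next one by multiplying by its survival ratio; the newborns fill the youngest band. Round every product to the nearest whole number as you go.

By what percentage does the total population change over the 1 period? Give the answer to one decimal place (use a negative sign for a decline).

-7.1

Call the bands 1 to 5, youngest first.
Period 1.
Births: 4050 * 0.433 = 1754
Band 2: 2700 * 0.958 = 2587
Band 3: 7900 * 0.942 = 7442
Band 4: 4600 * 0.938 = 4315
Band 5: 4050 * 0.939 + 5450 * 0.558 = 3803 + 3041 = 6844
End of period: [1754, 2587, 7442, 4315, 6844]
Total: 24700 → 22942; change = -1758; percentage change = -7.1%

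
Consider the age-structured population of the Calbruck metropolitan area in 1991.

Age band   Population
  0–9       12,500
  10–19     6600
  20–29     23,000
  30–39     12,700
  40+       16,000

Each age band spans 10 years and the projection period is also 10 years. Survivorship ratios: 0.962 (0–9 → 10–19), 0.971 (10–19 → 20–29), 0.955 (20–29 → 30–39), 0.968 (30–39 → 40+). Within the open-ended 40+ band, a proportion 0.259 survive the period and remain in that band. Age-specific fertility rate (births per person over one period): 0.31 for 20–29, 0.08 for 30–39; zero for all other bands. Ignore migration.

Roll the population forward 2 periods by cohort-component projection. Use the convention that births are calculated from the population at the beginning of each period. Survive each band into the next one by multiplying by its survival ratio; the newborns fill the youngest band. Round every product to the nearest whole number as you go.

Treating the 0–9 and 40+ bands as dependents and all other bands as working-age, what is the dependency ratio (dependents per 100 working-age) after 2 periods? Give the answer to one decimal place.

[period 1]
Births: 23000 * 0.31 = 7130, 12700 * 0.08 = 1016 → total 8146
10–19: 12500 * 0.962 = 12025
20–29: 6600 * 0.971 = 6409
30–39: 23000 * 0.955 = 21965
40+: 12700 * 0.968 + 16000 * 0.259 = 12294 + 4144 = 16438
Population now: 0–9=8146, 10–19=12025, 20–29=6409, 30–39=21965, 40+=16438
[period 2]
Births: 6409 * 0.31 = 1987, 21965 * 0.08 = 1757 → total 3744
10–19: 8146 * 0.962 = 7836
20–29: 12025 * 0.971 = 11676
30–39: 6409 * 0.955 = 6121
40+: 21965 * 0.968 + 16438 * 0.259 = 21262 + 4257 = 25519
Population now: 0–9=3744, 10–19=7836, 20–29=11676, 30–39=6121, 40+=25519
Dependents (band 0–9 + band 40+) = 3744 + 25519 = 29263; working-age = 25633; ratio = 29263/25633 × 100 = 114.2

114.2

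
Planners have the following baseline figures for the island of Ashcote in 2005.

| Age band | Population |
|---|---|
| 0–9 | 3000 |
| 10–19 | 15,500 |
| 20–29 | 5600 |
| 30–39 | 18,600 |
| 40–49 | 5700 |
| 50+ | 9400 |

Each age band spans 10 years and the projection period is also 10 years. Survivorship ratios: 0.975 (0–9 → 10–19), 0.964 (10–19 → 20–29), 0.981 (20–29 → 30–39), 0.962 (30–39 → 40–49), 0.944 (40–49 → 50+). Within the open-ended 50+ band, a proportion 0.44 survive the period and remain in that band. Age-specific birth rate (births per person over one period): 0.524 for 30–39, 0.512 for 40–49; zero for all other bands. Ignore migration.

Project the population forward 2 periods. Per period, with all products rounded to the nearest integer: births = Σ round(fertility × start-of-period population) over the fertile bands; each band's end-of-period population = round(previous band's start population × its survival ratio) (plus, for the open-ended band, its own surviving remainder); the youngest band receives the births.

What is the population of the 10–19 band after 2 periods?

12347

Let group 1 be 0–9 through group 6 = 50+.
Period 1:
Births: 18600 × 0.524 = 9746, 5700 × 0.512 = 2918 ⇒ total 12664
Group 2: 3000 × 0.975 = 2925
Group 3: 15500 × 0.964 = 14942
Group 4: 5600 × 0.981 = 5494
Group 5: 18600 × 0.962 = 17893
Group 6: 5700 × 0.944 + 9400 × 0.44 = 5381 + 4136 = 9517
Population now: 0–9=12664, 10–19=2925, 20–29=14942, 30–39=5494, 40–49=17893, 50+=9517
Period 2:
Births: 5494 × 0.524 = 2879, 17893 × 0.512 = 9161 ⇒ total 12040
Group 2: 12664 × 0.975 = 12347
Group 3: 2925 × 0.964 = 2820
Group 4: 14942 × 0.981 = 14658
Group 5: 5494 × 0.962 = 5285
Group 6: 17893 × 0.944 + 9517 × 0.44 = 16891 + 4187 = 21078
Population now: 0–9=12040, 10–19=12347, 20–29=2820, 30–39=14658, 40–49=5285, 50+=21078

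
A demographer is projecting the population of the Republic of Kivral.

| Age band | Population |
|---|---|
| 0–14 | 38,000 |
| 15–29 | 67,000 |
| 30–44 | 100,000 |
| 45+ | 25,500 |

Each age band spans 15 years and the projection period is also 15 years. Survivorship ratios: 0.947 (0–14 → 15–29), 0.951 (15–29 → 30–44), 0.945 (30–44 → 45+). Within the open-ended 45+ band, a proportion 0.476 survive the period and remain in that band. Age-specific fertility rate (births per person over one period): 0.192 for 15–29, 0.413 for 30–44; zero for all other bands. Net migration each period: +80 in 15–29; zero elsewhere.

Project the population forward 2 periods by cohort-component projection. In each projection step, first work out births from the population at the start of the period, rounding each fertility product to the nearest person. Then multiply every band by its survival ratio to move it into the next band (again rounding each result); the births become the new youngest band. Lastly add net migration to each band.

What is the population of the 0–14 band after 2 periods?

[period 1]
Births: 67000 × 0.192 = 12864 ; 100000 × 0.413 = 41300 — total 54164
15–29: 38000 × 0.947 = 35986
30–44: 67000 × 0.951 = 63717
45+: 100000 × 0.945 + 25500 × 0.476 = 94500 + 12138 = 106638
Net migration: 15–29 + 80 → 36066
Population now: 0–14=54164, 15–29=36066, 30–44=63717, 45+=106638
[period 2]
Births: 36066 × 0.192 = 6925 ; 63717 × 0.413 = 26315 — total 33240
15–29: 54164 × 0.947 = 51293
30–44: 36066 × 0.951 = 34299
45+: 63717 × 0.945 + 106638 × 0.476 = 60213 + 50760 = 110973
Net migration: 15–29 + 80 → 51373
Population now: 0–14=33240, 15–29=51373, 30–44=34299, 45+=110973

33240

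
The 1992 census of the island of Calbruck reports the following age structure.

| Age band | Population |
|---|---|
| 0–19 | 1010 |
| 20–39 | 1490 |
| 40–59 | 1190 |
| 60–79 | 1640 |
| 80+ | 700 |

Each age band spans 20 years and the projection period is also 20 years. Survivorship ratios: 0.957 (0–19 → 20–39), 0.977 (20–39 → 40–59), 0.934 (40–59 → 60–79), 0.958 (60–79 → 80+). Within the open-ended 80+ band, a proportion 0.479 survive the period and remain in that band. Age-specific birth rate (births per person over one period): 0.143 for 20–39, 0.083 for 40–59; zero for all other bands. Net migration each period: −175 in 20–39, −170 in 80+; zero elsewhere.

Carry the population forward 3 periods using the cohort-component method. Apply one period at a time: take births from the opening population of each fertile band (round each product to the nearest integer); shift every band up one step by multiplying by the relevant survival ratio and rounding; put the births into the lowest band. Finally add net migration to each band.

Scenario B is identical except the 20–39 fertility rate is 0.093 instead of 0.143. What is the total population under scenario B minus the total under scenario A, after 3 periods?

Period 1.
Births: 1490 * 0.143 = 213, 1190 * 0.083 = 99 — total 312
20–39: 1010 * 0.957 = 967
40–59: 1490 * 0.977 = 1456
60–79: 1190 * 0.934 = 1111
80+: 1640 * 0.958 + 700 * 0.479 = 1571 + 335 = 1906
Net migration: 20–39 − 175 → 792; 80+ − 170 → 1736
Population now: 0–19=312, 20–39=792, 40–59=1456, 60–79=1111, 80+=1736
Period 2.
Births: 792 * 0.143 = 113, 1456 * 0.083 = 121 — total 234
20–39: 312 * 0.957 = 299
40–59: 792 * 0.977 = 774
60–79: 1456 * 0.934 = 1360
80+: 1111 * 0.958 + 1736 * 0.479 = 1064 + 832 = 1896
Net migration: 20–39 − 175 → 124; 80+ − 170 → 1726
Population now: 0–19=234, 20–39=124, 40–59=774, 60–79=1360, 80+=1726
Period 3.
Births: 124 * 0.143 = 18, 774 * 0.083 = 64 — total 82
20–39: 234 * 0.957 = 224
40–59: 124 * 0.977 = 121
60–79: 774 * 0.934 = 723
80+: 1360 * 0.958 + 1726 * 0.479 = 1303 + 827 = 2130
Net migration: 20–39 − 175 → 49; 80+ − 170 → 1960
Population now: 0–19=82, 20–39=49, 40–59=121, 60–79=723, 80+=1960
Scenario A total after 3 periods: 2935
Scenario B projection —
Period 1.
Births: 1490 * 0.093 = 139, 1190 * 0.083 = 99 — total 238
20–39: 1010 * 0.957 = 967
40–59: 1490 * 0.977 = 1456
60–79: 1190 * 0.934 = 1111
80+: 1640 * 0.958 + 700 * 0.479 = 1571 + 335 = 1906
Net migration: 20–39 − 175 → 792; 80+ − 170 → 1736
Population now: 0–19=238, 20–39=792, 40–59=1456, 60–79=1111, 80+=1736
Period 2.
Births: 792 * 0.093 = 74, 1456 * 0.083 = 121 — total 195
20–39: 238 * 0.957 = 228
40–59: 792 * 0.977 = 774
60–79: 1456 * 0.934 = 1360
80+: 1111 * 0.958 + 1736 * 0.479 = 1064 + 832 = 1896
Net migration: 20–39 − 175 → 53; 80+ − 170 → 1726
Population now: 0–19=195, 20–39=53, 40–59=774, 60–79=1360, 80+=1726
Period 3.
Births: 53 * 0.093 = 5, 774 * 0.083 = 64 — total 69
20–39: 195 * 0.957 = 187
40–59: 53 * 0.977 = 52
60–79: 774 * 0.934 = 723
80+: 1360 * 0.958 + 1726 * 0.479 = 1303 + 827 = 2130
Net migration: 20–39 − 175 → 12; 80+ − 170 → 1960
Population now: 0–19=69, 20–39=12, 40–59=52, 60–79=723, 80+=1960
Scenario B total after 3 periods: 2816
Difference B − A = 2816 − 2935 = -119

-119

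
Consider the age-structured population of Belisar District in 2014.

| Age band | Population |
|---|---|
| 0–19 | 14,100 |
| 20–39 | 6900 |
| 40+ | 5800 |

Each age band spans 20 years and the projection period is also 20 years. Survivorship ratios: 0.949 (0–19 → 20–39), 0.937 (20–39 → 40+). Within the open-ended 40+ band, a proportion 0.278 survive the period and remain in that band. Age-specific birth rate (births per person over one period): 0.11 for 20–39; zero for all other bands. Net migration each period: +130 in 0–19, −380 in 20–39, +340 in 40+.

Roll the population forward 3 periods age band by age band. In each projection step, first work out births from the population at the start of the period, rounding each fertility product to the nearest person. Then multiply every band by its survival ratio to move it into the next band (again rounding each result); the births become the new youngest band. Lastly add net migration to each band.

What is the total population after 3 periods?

— Period 1 —
Births: 6900 × 0.11 = 759
20–39: 14100 × 0.949 = 13381
40+: 6900 × 0.937 + 5800 × 0.278 = 6465 + 1612 = 8077
Net migration: 0–19 + 130 → 889; 20–39 − 380 → 13001; 40+ + 340 → 8417
Giving 889 / 13001 / 8417.
— Period 2 —
Births: 13001 × 0.11 = 1430
20–39: 889 × 0.949 = 844
40+: 13001 × 0.937 + 8417 × 0.278 = 12182 + 2340 = 14522
Net migration: 0–19 + 130 → 1560; 20–39 − 380 → 464; 40+ + 340 → 14862
Giving 1560 / 464 / 14862.
— Period 3 —
Births: 464 × 0.11 = 51
20–39: 1560 × 0.949 = 1480
40+: 464 × 0.937 + 14862 × 0.278 = 435 + 4132 = 4567
Net migration: 0–19 + 130 → 181; 20–39 − 380 → 1100; 40+ + 340 → 4907
Giving 181 / 1100 / 4907.
Total after period 3: 181 + 1100 + 4907 = 6188

6188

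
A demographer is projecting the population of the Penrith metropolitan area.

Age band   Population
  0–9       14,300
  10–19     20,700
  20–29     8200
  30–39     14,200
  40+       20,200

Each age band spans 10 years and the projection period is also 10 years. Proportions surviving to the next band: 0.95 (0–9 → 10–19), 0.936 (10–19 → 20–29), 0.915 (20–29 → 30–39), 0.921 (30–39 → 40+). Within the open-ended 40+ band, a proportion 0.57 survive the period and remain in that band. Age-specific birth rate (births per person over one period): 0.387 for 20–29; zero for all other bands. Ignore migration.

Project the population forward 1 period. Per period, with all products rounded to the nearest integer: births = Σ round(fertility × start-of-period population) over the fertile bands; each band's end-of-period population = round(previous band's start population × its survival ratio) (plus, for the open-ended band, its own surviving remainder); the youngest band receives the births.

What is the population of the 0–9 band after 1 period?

Numbering the bands 1..5 from youngest to oldest:
After projecting period 1:
Births: 8200 * 0.387 = 3173
Band 2: 14300 * 0.95 = 13585
Band 3: 20700 * 0.936 = 19375
Band 4: 8200 * 0.915 = 7503
Band 5: 14200 * 0.921 + 20200 * 0.57 = 13078 + 11514 = 24592
→ [3173, 13585, 19375, 7503, 24592]

3173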